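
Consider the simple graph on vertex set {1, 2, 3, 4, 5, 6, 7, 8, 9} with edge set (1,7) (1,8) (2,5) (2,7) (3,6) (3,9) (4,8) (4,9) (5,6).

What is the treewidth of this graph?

A width-2 tree decomposition is:
Bags: B1 = {1, 4, 8}  B2 = {1, 4, 9}  B3 = {1, 3, 9}  B4 = {1, 3, 6}  B5 = {1, 5, 6}  B6 = {1, 2, 5}  B7 = {1, 2, 7}
Tree: B1–B2, B2–B3, B3–B4, B4–B5, B5–B6, B6–B7
Every bag has size at most 3, so the width is 3 − 1 = 2 and tw(G) ≤ 2. For the lower bound, G contains the cycle 1–8–4–9–3–6–5–2–7–1, so G is not a forest; only forests have treewidth ≤ 1, hence tw(G) ≥ 2. Combining the bounds, tw(G) = 2.

2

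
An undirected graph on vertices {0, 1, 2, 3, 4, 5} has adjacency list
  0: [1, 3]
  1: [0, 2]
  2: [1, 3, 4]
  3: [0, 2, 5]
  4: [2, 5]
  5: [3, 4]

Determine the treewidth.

A width-2 tree decomposition is:
Bags: B1 = {0, 1, 2}  B2 = {0, 2, 3}  B3 = {2, 3, 4}  B4 = {3, 4, 5}
Tree: B1–B2, B2–B3, B3–B4
Each bag holds 3 vertices, so the decomposition has width 2, which upper-bounds the treewidth. For the lower bound, G contains the cycle 1–0–3–2–1, so G is not a forest; only forests have treewidth ≤ 1, hence tw(G) ≥ 2. Hence tw(G) = 2 exactly.

2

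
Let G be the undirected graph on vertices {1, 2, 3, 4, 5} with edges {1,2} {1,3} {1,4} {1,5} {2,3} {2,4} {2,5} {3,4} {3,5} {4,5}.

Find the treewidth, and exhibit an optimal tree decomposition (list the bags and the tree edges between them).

With just one bag of size 5, the width is 5 − 1 = 4, so tw(G) ≤ 4. On the other hand G contains the 5-clique {1, 2, 3, 4, 5}. A clique must lie in a single bag of any decomposition, so no decomposition can have width below 4. Combining the bounds, tw(G) = 4.

Treewidth 4.
One optimal decomposition is:
Bags: B1 = {1, 2, 3, 4, 5}
Tree: (single bag)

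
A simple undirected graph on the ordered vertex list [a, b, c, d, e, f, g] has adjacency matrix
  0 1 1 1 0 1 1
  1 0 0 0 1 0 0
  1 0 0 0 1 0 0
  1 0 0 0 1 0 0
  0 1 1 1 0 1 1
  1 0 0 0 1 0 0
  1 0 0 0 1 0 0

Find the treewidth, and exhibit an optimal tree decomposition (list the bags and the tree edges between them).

Each bag holds 3 vertices, so the decomposition has width 2, which upper-bounds the treewidth. The edges e–c–a–g–e form a cycle, so G is not a tree and its treewidth is at least 2. Therefore the treewidth is 2.

Treewidth 2.
Bags: B1 = {a, c, e}  B2 = {a, e, g}  B3 = {a, b, e}  B4 = {a, e, f}  B5 = {a, d, e}
Tree: B1–B2, B2–B3, B3–B4, B4–B5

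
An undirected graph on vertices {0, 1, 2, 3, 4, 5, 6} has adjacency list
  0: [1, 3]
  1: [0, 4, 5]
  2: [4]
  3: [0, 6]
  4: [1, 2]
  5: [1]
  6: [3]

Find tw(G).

1

A width-1 tree decomposition is:
Bags: B1 = {0, 1}  B2 = {0, 3}  B3 = {1, 5}  B4 = {3, 6}  B5 = {1, 4}  B6 = {2, 4}
Tree: B1–B2, B1–B3, B2–B4, B3–B5, B5–B6
Every bag has size at most 2, so the width is 2 − 1 = 1 and tw(G) ≤ 1. G has an edge, so its treewidth is at least 1. The upper and lower bounds meet at 1, so that is the treewidth.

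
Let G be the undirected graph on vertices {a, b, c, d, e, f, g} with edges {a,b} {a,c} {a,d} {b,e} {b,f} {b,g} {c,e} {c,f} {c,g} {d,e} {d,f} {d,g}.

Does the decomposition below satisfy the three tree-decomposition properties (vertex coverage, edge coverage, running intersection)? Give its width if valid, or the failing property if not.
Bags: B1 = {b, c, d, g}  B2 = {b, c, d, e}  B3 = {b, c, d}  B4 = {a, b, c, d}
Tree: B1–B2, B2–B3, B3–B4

A tree decomposition must satisfy three properties: every vertex lies in some bag; for every edge, both endpoints lie together in some bag; and for every vertex, the bags containing it form a connected subtree. Here vertex f appears in no bag, so the decomposition is invalid.

No — vertex f appears in no bag.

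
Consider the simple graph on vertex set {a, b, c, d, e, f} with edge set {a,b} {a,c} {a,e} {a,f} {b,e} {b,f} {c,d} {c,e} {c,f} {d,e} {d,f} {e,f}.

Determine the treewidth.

3

A width-3 tree decomposition is:
Bags: B1 = {a, c, e, f}  B2 = {a, b, e, f}  B3 = {c, d, e, f}
Tree: B1–B2, B1–B3
The largest bag has 4 vertices, giving width 3; this decomposition certifies tw(G) ≤ 3. Conversely, {c, d, e, f} is a clique of size 4, and the vertices of any clique must share a bag in every tree decomposition; so some bag has ≥ 4 vertices and tw(G) ≥ 3. Hence tw(G) = 3 exactly.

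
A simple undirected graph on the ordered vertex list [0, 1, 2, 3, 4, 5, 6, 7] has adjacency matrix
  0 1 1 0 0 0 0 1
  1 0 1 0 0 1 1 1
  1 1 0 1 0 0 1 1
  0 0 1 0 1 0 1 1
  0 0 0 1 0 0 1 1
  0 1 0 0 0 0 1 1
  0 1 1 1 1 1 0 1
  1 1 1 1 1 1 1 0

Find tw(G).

3

A width-3 tree decomposition is:
Bags: B1 = {1, 2, 6, 7}  B2 = {1, 5, 6, 7}  B3 = {2, 3, 6, 7}  B4 = {3, 4, 6, 7}  B5 = {0, 1, 2, 7}
Tree: B1–B2, B1–B3, B3–B4, B1–B5
The largest bag has 4 vertices, giving width 3; this decomposition certifies tw(G) ≤ 3. For the lower bound, the 4 vertices {0, 1, 2, 7} are pairwise adjacent, and any tree decomposition puts a clique entirely inside one bag — forcing width ≥ 3. Combining the bounds, tw(G) = 3.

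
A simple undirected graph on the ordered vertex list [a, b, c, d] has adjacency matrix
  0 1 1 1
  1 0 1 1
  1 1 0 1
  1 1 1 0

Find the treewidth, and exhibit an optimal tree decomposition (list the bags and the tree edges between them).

Treewidth 3.
Bags: B1 = {a, b, c, d}
Tree: (single bag)

A single bag containing all 4 vertices is trivially a valid decomposition of width 3. Conversely, {a, b, c, d} is a clique of size 4, and the vertices of any clique must share a bag in every tree decomposition; so some bag has ≥ 4 vertices and tw(G) ≥ 3. Combining the bounds, tw(G) = 3.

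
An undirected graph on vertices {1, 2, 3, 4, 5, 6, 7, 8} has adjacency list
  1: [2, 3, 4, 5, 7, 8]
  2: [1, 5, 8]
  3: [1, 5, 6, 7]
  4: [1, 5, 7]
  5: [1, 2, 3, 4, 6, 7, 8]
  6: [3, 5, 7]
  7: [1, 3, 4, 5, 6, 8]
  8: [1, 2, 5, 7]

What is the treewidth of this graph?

3

A width-3 tree decomposition is:
Bags: B1 = {1, 3, 5, 7}  B2 = {3, 5, 6, 7}  B3 = {1, 5, 7, 8}  B4 = {1, 4, 5, 7}  B5 = {1, 2, 5, 8}
Tree: B1–B2, B1–B3, B3–B4, B3–B5
The largest bag has 4 vertices, giving width 3; this decomposition certifies tw(G) ≤ 3. For the lower bound, the 4 vertices {1, 2, 5, 8} are pairwise adjacent, and any tree decomposition puts a clique entirely inside one bag — forcing width ≥ 3. The upper and lower bounds meet at 3, so that is the treewidth.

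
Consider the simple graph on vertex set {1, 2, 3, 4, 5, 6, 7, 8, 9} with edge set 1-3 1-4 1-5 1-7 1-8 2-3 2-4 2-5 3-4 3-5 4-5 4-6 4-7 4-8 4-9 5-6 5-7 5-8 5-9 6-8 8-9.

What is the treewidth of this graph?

3

A width-3 tree decomposition is:
Bags: B1 = {1, 4, 5, 8}  B2 = {4, 5, 6, 8}  B3 = {4, 5, 8, 9}  B4 = {1, 3, 4, 5}  B5 = {1, 4, 5, 7}  B6 = {2, 3, 4, 5}
Tree: B1–B2, B1–B3, B1–B4, B4–B5, B4–B6
Every bag has size at most 4, so the width is 4 − 1 = 3 and tw(G) ≤ 3. For the lower bound, the 4 vertices {1, 4, 5, 8} are pairwise adjacent, and any tree decomposition puts a clique entirely inside one bag — forcing width ≥ 3. The upper and lower bounds meet at 3, so that is the treewidth.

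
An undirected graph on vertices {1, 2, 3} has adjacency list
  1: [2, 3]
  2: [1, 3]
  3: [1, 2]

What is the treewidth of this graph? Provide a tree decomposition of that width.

Treewidth 2.
One such decomposition:
Bags: B1 = {1, 2, 3}
Tree: (single bag)

A single bag containing all 3 vertices is trivially a valid decomposition of width 2. For the lower bound, the 3 vertices {1, 2, 3} are pairwise adjacent, and any tree decomposition puts a clique entirely inside one bag — forcing width ≥ 2. Hence tw(G) = 2 exactly.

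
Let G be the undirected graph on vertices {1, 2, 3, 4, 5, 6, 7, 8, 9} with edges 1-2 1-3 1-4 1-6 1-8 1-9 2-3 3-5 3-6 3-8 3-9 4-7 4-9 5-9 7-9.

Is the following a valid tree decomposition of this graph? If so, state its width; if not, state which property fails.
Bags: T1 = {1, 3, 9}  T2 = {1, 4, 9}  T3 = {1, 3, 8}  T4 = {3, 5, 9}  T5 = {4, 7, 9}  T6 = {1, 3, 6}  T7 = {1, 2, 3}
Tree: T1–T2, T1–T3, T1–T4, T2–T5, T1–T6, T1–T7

Vertex coverage: the bags together contain {1, 2, 3, 4, 5, 6, 7, 8, 9}, the full vertex set. Edge coverage: each edge of G has both endpoints in at least one bag. Running intersection: for every vertex, the bags containing it form a connected subtree. All three properties hold, so this is a valid tree decomposition of width max|bag| − 1 = 2, and hence tw(G) ≤ 2.

Yes; width 2.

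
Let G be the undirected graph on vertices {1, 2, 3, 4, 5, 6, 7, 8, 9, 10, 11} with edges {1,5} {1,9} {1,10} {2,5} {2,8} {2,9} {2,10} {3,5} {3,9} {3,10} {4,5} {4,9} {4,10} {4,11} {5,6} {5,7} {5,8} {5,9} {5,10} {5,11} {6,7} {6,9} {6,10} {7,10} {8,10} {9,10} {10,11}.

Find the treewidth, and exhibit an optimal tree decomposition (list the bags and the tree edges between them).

The largest bag has 4 vertices, giving width 3; this decomposition certifies tw(G) ≤ 3. On the other hand G contains the 4-clique {2, 5, 8, 10}. A clique must lie in a single bag of any decomposition, so no decomposition can have width below 3. Therefore the treewidth is 3.

Treewidth 3.
One such decomposition:
Bags: B1 = {2, 5, 9, 10}  B2 = {2, 5, 8, 10}  B3 = {5, 6, 9, 10}  B4 = {5, 6, 7, 10}  B5 = {3, 5, 9, 10}  B6 = {4, 5, 9, 10}  B7 = {1, 5, 9, 10}  B8 = {4, 5, 10, 11}
Tree: B1–B2, B1–B3, B3–B4, B1–B5, B5–B6, B3–B7, B6–B8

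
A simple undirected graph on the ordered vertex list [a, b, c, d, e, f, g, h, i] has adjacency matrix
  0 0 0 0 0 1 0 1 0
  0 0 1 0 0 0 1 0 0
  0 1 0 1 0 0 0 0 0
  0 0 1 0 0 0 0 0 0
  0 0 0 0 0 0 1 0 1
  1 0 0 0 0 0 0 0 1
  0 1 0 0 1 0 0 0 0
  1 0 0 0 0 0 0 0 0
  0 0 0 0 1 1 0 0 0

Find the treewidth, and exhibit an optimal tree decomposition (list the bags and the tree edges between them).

Each bag holds 2 vertices, so the decomposition has width 1, which upper-bounds the treewidth. Since G has at least one edge (e.g. h–a), it is not an edgeless graph, so tw(G) ≥ 1. The upper and lower bounds meet at 1, so that is the treewidth.

Treewidth 1.
One such decomposition:
Bags: B1 = {a, h}  B2 = {a, f}  B3 = {f, i}  B4 = {e, i}  B5 = {e, g}  B6 = {b, g}  B7 = {b, c}  B8 = {c, d}
Tree: B1–B2, B2–B3, B3–B4, B4–B5, B5–B6, B6–B7, B7–B8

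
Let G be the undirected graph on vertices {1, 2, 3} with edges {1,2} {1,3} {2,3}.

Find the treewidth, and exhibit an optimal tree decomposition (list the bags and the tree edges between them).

With just one bag of size 3, the width is 3 − 1 = 2, so tw(G) ≤ 2. For the lower bound, the 3 vertices {1, 2, 3} are pairwise adjacent, and any tree decomposition puts a clique entirely inside one bag — forcing width ≥ 2. The upper and lower bounds meet at 2, so that is the treewidth.

Treewidth 2.
One optimal decomposition is:
Bags: B1 = {1, 2, 3}
Tree: (single bag)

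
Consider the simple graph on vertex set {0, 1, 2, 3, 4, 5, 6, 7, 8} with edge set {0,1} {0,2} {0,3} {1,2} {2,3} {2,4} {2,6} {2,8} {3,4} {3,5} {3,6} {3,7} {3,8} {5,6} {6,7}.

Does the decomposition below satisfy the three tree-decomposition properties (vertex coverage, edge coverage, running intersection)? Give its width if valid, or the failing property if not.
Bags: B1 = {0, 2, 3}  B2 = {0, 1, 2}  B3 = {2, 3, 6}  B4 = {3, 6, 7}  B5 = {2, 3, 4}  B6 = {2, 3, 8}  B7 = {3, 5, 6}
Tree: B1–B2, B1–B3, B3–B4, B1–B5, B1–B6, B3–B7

Checking the three conditions: (i) the bags cover all of {0, 1, 2, 3, 4, 5, 6, 7, 8}; (ii) for each edge, some bag contains both endpoints; (iii) the bags containing any fixed vertex form a subtree. All hold, so the decomposition is valid with width 3 − 1 = 2.

Yes; width 2.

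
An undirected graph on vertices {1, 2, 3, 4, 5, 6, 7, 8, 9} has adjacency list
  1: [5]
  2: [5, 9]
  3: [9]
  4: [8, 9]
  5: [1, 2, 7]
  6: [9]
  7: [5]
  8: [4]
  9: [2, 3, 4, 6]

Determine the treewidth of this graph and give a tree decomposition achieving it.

Every bag has size at most 2, so the width is 2 − 1 = 1 and tw(G) ≤ 1. Since G has at least one edge (e.g. 2–5), it is not an edgeless graph, so tw(G) ≥ 1. The upper and lower bounds meet at 1, so that is the treewidth.

Treewidth 1.
One such decomposition:
Bags: B1 = {2, 5}  B2 = {1, 5}  B3 = {2, 9}  B4 = {5, 7}  B5 = {3, 9}  B6 = {6, 9}  B7 = {4, 9}  B8 = {4, 8}
Tree: B1–B2, B1–B3, B1–B4, B3–B5, B5–B6, B5–B7, B7–B8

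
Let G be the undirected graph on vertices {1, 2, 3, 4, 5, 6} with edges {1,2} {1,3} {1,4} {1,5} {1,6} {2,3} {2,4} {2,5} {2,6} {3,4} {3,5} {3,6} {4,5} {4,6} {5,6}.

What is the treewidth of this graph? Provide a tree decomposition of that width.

Treewidth 5.
Bags: B1 = {1, 2, 3, 4, 5, 6}
Tree: (single bag)

A single bag containing all 6 vertices is trivially a valid decomposition of width 5. Conversely, {1, 2, 3, 4, 5, 6} is a clique of size 6, and the vertices of any clique must share a bag in every tree decomposition; so some bag has ≥ 6 vertices and tw(G) ≥ 5. Hence tw(G) = 5 exactly.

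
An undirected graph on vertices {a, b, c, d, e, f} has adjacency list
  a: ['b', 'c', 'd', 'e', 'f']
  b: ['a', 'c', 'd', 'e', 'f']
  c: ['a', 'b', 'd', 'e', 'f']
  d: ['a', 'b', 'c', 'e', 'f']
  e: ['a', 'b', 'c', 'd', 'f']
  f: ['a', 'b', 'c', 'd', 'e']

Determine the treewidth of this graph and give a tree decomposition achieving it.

Treewidth 5.
One such decomposition:
Bags: B1 = {a, b, c, d, e, f}
Tree: (single bag)

With just one bag of size 6, the width is 6 − 1 = 5, so tw(G) ≤ 5. On the other hand G contains the 6-clique {a, b, c, d, e, f}. A clique must lie in a single bag of any decomposition, so no decomposition can have width below 5. The upper and lower bounds meet at 5, so that is the treewidth.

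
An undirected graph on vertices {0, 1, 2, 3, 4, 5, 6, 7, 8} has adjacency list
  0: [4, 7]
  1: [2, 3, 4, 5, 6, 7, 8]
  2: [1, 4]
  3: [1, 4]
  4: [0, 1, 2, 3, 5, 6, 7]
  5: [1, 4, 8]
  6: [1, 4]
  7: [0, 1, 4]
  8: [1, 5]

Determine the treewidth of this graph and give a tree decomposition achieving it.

Each bag holds 3 vertices, so the decomposition has width 2, which upper-bounds the treewidth. On the other hand G contains the 3-clique {0, 4, 7}. A clique must lie in a single bag of any decomposition, so no decomposition can have width below 2. Therefore the treewidth is 2.

Treewidth 2.
Bags: B1 = {1, 4, 7}  B2 = {1, 4, 6}  B3 = {1, 4, 5}  B4 = {1, 3, 4}  B5 = {1, 2, 4}  B6 = {0, 4, 7}  B7 = {1, 5, 8}
Tree: B1–B2, B1–B3, B3–B4, B2–B5, B1–B6, B3–B7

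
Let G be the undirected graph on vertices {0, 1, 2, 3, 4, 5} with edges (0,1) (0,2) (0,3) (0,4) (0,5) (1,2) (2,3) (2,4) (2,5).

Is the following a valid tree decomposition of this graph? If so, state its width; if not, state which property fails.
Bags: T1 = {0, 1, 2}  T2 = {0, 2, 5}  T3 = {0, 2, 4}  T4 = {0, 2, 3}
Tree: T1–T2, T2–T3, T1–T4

Vertex coverage: the bags together contain {0, 1, 2, 3, 4, 5}, the full vertex set. Edge coverage: each edge of G has both endpoints in at least one bag. Running intersection: for every vertex, the bags containing it form a connected subtree. All three properties hold, so this is a valid tree decomposition of width max|bag| − 1 = 2, and hence tw(G) ≤ 2.

Yes; width 2.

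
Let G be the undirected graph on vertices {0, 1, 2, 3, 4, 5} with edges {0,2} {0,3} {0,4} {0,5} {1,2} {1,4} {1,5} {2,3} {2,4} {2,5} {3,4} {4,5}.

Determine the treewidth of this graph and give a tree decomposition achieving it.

Treewidth 3.
Bags: B1 = {0, 2, 4, 5}  B2 = {1, 2, 4, 5}  B3 = {0, 2, 3, 4}
Tree: B1–B2, B1–B3

Each bag holds 4 vertices, so the decomposition has width 3, which upper-bounds the treewidth. Conversely, {0, 2, 3, 4} is a clique of size 4, and the vertices of any clique must share a bag in every tree decomposition; so some bag has ≥ 4 vertices and tw(G) ≥ 3. The upper and lower bounds meet at 3, so that is the treewidth.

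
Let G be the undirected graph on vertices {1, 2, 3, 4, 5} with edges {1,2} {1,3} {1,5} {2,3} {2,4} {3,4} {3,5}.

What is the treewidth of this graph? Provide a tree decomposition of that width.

Treewidth 2.
One such decomposition:
Bags: B1 = {2, 3, 4}  B2 = {1, 2, 3}  B3 = {1, 3, 5}
Tree: B1–B2, B2–B3

Each bag holds 3 vertices, so the decomposition has width 2, which upper-bounds the treewidth. On the other hand G contains the 3-clique {1, 2, 3}. A clique must lie in a single bag of any decomposition, so no decomposition can have width below 2. The upper and lower bounds meet at 2, so that is the treewidth.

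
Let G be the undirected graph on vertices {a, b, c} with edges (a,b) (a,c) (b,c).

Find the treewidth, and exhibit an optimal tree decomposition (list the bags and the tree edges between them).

Treewidth 2.
One optimal decomposition is:
Bags: B1 = {a, b, c}
Tree: (single bag)

A single bag containing all 3 vertices is trivially a valid decomposition of width 2. On the other hand G contains the 3-clique {a, b, c}. A clique must lie in a single bag of any decomposition, so no decomposition can have width below 2. Therefore the treewidth is 2.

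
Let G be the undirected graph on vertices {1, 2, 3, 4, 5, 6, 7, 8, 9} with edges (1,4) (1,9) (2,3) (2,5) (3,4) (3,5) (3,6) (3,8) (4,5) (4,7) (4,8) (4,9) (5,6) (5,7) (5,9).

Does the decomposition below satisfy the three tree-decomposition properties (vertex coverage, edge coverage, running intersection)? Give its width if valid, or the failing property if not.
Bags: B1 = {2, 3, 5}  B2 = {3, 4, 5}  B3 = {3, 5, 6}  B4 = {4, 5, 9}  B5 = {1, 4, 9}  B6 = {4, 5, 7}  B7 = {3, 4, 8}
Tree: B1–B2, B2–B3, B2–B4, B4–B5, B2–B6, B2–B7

Every vertex of G appears in some bag (union = {1, 2, 3, 4, 5, 6, 7, 8, 9}); every edge is covered by a bag; and for each vertex v the set of bags containing v is connected in the bag tree. The decomposition is therefore valid. The largest bag has 3 vertices, so the width is 2.

Yes; width 2.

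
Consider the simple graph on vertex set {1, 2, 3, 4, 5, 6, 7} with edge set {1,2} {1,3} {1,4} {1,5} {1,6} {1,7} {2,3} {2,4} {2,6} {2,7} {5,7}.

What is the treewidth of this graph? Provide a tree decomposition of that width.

Treewidth 2.
One optimal decomposition is:
Bags: B1 = {1, 2, 7}  B2 = {1, 5, 7}  B3 = {1, 2, 3}  B4 = {1, 2, 6}  B5 = {1, 2, 4}
Tree: B1–B2, B1–B3, B1–B4, B4–B5

Every bag has size at most 3, so the width is 3 − 1 = 2 and tw(G) ≤ 2. On the other hand G contains the 3-clique {1, 2, 3}. A clique must lie in a single bag of any decomposition, so no decomposition can have width below 2. Hence tw(G) = 2 exactly.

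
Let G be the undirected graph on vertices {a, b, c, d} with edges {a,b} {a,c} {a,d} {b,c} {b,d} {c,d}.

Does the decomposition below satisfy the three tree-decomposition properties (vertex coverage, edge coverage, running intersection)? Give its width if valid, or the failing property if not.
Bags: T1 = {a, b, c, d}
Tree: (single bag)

Yes; width 3.

Every vertex of G appears in some bag (union = {a, b, c, d}); every edge is covered by a bag; and for each vertex v the set of bags containing v is connected in the bag tree. The decomposition is therefore valid. The largest bag has 4 vertices, so the width is 3.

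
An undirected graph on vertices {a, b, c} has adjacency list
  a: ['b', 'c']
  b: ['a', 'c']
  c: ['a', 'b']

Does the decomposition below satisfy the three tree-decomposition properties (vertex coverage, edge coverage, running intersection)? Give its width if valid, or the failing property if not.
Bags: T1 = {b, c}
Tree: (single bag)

A tree decomposition must satisfy three properties: every vertex lies in some bag; for every edge, both endpoints lie together in some bag; and for every vertex, the bags containing it form a connected subtree. Here vertex a appears in no bag, so the decomposition is invalid.

No — vertex a appears in no bag.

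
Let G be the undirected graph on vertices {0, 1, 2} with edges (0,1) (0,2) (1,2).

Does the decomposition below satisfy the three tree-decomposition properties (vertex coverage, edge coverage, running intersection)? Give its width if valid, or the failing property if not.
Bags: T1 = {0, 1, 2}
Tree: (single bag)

Yes; width 2.

Every vertex of G appears in some bag (union = {0, 1, 2}); every edge is covered by a bag; and for each vertex v the set of bags containing v is connected in the bag tree. The decomposition is therefore valid. The largest bag has 3 vertices, so the width is 2.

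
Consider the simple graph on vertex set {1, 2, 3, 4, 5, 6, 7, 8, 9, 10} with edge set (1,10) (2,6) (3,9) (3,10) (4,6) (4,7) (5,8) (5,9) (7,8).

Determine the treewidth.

1

A width-1 tree decomposition is:
Bags: B1 = {2, 6}  B2 = {4, 6}  B3 = {4, 7}  B4 = {7, 8}  B5 = {5, 8}  B6 = {5, 9}  B7 = {3, 9}  B8 = {3, 10}  B9 = {1, 10}
Tree: B1–B2, B2–B3, B3–B4, B4–B5, B5–B6, B6–B7, B7–B8, B8–B9
Every bag has size at most 2, so the width is 2 − 1 = 1 and tw(G) ≤ 1. Since G has at least one edge (e.g. 2–6), it is not an edgeless graph, so tw(G) ≥ 1. Hence tw(G) = 1 exactly.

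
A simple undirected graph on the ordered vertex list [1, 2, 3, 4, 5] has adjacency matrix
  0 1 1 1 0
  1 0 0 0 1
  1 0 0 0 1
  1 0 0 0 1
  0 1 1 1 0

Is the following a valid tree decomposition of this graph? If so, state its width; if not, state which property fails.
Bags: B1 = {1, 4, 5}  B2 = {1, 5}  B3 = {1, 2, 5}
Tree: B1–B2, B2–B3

No — vertex 3 appears in no bag.

A tree decomposition must satisfy three properties: every vertex lies in some bag; for every edge, both endpoints lie together in some bag; and for every vertex, the bags containing it form a connected subtree. Here vertex 3 appears in no bag, so the decomposition is invalid.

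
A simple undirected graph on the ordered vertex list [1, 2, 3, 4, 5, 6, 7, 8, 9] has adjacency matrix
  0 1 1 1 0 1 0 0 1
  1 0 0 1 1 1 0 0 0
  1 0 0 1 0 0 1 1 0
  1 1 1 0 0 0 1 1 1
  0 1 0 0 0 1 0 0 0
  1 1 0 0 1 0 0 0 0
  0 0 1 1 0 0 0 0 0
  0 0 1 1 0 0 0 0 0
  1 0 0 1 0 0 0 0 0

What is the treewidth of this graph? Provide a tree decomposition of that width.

Every bag has size at most 3, so the width is 3 − 1 = 2 and tw(G) ≤ 2. Conversely, {3, 4, 8} is a clique of size 3, and the vertices of any clique must share a bag in every tree decomposition; so some bag has ≥ 3 vertices and tw(G) ≥ 2. Therefore the treewidth is 2.

Treewidth 2.
One optimal decomposition is:
Bags: B1 = {1, 3, 4}  B2 = {1, 4, 9}  B3 = {1, 2, 4}  B4 = {3, 4, 8}  B5 = {3, 4, 7}  B6 = {1, 2, 6}  B7 = {2, 5, 6}
Tree: B1–B2, B2–B3, B1–B4, B1–B5, B3–B6, B6–B7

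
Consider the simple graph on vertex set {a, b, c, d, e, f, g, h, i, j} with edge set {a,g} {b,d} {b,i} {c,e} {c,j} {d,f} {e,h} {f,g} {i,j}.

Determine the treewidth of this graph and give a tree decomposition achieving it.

Treewidth 1.
One optimal decomposition is:
Bags: B1 = {a, g}  B2 = {f, g}  B3 = {d, f}  B4 = {b, d}  B5 = {b, i}  B6 = {i, j}  B7 = {c, j}  B8 = {c, e}  B9 = {e, h}
Tree: B1–B2, B2–B3, B3–B4, B4–B5, B5–B6, B6–B7, B7–B8, B8–B9

Every bag has size at most 2, so the width is 2 − 1 = 1 and tw(G) ≤ 1. Since G has at least one edge (e.g. a–g), it is not an edgeless graph, so tw(G) ≥ 1. Therefore the treewidth is 1.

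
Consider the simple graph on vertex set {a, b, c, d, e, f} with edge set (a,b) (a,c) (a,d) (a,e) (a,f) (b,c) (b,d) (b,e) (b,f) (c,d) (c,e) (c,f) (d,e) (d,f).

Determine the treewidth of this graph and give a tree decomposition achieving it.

Treewidth 4.
One such decomposition:
Bags: B1 = {a, b, c, d, e}  B2 = {a, b, c, d, f}
Tree: B1–B2

Every bag has size at most 5, so the width is 5 − 1 = 4 and tw(G) ≤ 4. On the other hand G contains the 5-clique {a, b, c, d, e}. A clique must lie in a single bag of any decomposition, so no decomposition can have width below 4. Combining the bounds, tw(G) = 4.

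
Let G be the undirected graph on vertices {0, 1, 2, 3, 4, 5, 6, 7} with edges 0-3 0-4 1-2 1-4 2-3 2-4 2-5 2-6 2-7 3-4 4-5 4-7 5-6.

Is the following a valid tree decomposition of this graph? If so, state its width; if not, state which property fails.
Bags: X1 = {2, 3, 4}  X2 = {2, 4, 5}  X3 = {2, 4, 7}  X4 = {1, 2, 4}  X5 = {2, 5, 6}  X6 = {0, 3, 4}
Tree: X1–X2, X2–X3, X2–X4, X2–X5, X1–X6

Yes; width 2.

Vertex coverage: the bags together contain {0, 1, 2, 3, 4, 5, 6, 7}, the full vertex set. Edge coverage: each edge of G has both endpoints in at least one bag. Running intersection: for every vertex, the bags containing it form a connected subtree. All three properties hold, so this is a valid tree decomposition of width max|bag| − 1 = 2, and hence tw(G) ≤ 2.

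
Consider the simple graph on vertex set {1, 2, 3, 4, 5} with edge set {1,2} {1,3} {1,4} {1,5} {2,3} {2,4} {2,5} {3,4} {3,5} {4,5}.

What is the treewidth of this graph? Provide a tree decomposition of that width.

A single bag containing all 5 vertices is trivially a valid decomposition of width 4. For the lower bound, the 5 vertices {1, 2, 3, 4, 5} are pairwise adjacent, and any tree decomposition puts a clique entirely inside one bag — forcing width ≥ 4. The upper and lower bounds meet at 4, so that is the treewidth.

Treewidth 4.
One such decomposition:
Bags: B1 = {1, 2, 3, 4, 5}
Tree: (single bag)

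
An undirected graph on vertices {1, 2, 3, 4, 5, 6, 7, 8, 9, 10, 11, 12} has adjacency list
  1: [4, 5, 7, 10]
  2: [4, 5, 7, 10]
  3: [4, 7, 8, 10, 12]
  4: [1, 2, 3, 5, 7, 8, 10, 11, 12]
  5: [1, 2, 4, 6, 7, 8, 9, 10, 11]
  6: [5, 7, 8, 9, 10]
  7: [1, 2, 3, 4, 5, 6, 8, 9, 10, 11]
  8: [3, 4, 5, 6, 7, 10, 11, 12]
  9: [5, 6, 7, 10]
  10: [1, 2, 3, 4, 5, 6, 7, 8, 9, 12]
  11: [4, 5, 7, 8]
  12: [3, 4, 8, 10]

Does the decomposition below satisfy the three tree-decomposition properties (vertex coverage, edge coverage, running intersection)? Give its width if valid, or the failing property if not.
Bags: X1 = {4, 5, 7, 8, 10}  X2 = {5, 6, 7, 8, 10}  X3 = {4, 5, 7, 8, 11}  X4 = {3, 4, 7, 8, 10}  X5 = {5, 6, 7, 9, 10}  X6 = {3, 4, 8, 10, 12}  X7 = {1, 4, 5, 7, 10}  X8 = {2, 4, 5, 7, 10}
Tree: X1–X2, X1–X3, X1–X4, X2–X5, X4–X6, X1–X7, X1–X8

Yes; width 4.

Every vertex of G appears in some bag (union = {1, 2, 3, 4, 5, 6, 7, 8, 9, 10, 11, 12}); every edge is covered by a bag; and for each vertex v the set of bags containing v is connected in the bag tree. The decomposition is therefore valid. The largest bag has 5 vertices, so the width is 4.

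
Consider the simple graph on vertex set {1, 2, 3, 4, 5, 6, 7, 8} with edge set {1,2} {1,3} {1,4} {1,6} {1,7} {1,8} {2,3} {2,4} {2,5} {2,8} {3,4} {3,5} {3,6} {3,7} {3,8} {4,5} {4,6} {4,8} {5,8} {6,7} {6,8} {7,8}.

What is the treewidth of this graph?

A width-4 tree decomposition is:
Bags: B1 = {1, 3, 6, 7, 8}  B2 = {1, 3, 4, 6, 8}  B3 = {1, 2, 3, 4, 8}  B4 = {2, 3, 4, 5, 8}
Tree: B1–B2, B2–B3, B3–B4
Every bag has size at most 5, so the width is 5 − 1 = 4 and tw(G) ≤ 4. On the other hand G contains the 5-clique {1, 2, 3, 4, 8}. A clique must lie in a single bag of any decomposition, so no decomposition can have width below 4. Therefore the treewidth is 4.

4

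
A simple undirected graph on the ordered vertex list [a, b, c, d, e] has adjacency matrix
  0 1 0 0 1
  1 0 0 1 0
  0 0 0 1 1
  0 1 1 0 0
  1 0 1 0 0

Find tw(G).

A width-2 tree decomposition is:
Bags: B1 = {c, d, e}  B2 = {a, d, e}  B3 = {a, b, d}
Tree: B1–B2, B2–B3
The largest bag has 3 vertices, giving width 2; this decomposition certifies tw(G) ≤ 2. For the lower bound, G contains the cycle d–c–e–a–b–d, so G is not a forest; only forests have treewidth ≤ 1, hence tw(G) ≥ 2. Combining the bounds, tw(G) = 2.

2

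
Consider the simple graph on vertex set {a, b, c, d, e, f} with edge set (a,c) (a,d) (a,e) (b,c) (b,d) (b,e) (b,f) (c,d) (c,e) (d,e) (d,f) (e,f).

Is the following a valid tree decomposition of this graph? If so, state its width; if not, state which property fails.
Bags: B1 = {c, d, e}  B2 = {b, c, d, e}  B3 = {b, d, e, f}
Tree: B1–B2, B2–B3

A tree decomposition must satisfy three properties: every vertex lies in some bag; for every edge, both endpoints lie together in some bag; and for every vertex, the bags containing it form a connected subtree. Here vertex a appears in no bag, so the decomposition is invalid.

No — vertex a appears in no bag.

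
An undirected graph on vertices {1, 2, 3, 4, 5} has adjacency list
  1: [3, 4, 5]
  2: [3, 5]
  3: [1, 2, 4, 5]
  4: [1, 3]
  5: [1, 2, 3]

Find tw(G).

A width-2 tree decomposition is:
Bags: B1 = {1, 3, 5}  B2 = {2, 3, 5}  B3 = {1, 3, 4}
Tree: B1–B2, B1–B3
Each bag holds 3 vertices, so the decomposition has width 2, which upper-bounds the treewidth. On the other hand G contains the 3-clique {1, 3, 4}. A clique must lie in a single bag of any decomposition, so no decomposition can have width below 2. Combining the bounds, tw(G) = 2.

2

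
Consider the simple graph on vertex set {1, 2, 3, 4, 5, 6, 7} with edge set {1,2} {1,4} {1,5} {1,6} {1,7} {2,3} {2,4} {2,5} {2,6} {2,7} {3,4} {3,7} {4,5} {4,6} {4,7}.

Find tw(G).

A width-3 tree decomposition is:
Bags: B1 = {1, 2, 4, 7}  B2 = {1, 2, 4, 5}  B3 = {1, 2, 4, 6}  B4 = {2, 3, 4, 7}
Tree: B1–B2, B2–B3, B1–B4
Each bag holds 4 vertices, so the decomposition has width 3, which upper-bounds the treewidth. Conversely, {1, 2, 4, 5} is a clique of size 4, and the vertices of any clique must share a bag in every tree decomposition; so some bag has ≥ 4 vertices and tw(G) ≥ 3. Combining the bounds, tw(G) = 3.

3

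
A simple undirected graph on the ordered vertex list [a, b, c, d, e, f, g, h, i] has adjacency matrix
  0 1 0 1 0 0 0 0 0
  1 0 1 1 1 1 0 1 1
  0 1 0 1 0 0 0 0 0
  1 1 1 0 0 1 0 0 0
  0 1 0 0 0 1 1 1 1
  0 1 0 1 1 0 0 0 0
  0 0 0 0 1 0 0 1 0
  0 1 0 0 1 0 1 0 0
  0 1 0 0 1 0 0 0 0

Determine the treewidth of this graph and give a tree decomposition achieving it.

Treewidth 2.
One such decomposition:
Bags: B1 = {a, b, d}  B2 = {b, c, d}  B3 = {b, d, f}  B4 = {b, e, f}  B5 = {b, e, h}  B6 = {b, e, i}  B7 = {e, g, h}
Tree: B1–B2, B1–B3, B3–B4, B4–B5, B4–B6, B5–B7

Each bag holds 3 vertices, so the decomposition has width 2, which upper-bounds the treewidth. For the lower bound, the 3 vertices {e, g, h} are pairwise adjacent, and any tree decomposition puts a clique entirely inside one bag — forcing width ≥ 2. The upper and lower bounds meet at 2, so that is the treewidth.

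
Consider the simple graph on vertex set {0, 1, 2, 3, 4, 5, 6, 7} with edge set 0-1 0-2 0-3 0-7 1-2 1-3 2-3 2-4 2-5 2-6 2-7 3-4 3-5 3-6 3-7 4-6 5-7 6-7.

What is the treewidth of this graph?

A width-3 tree decomposition is:
Bags: B1 = {2, 3, 5, 7}  B2 = {2, 3, 6, 7}  B3 = {2, 3, 4, 6}  B4 = {0, 2, 3, 7}  B5 = {0, 1, 2, 3}
Tree: B1–B2, B2–B3, B1–B4, B4–B5
The largest bag has 4 vertices, giving width 3; this decomposition certifies tw(G) ≤ 3. For the lower bound, the 4 vertices {0, 1, 2, 3} are pairwise adjacent, and any tree decomposition puts a clique entirely inside one bag — forcing width ≥ 3. Hence tw(G) = 3 exactly.

3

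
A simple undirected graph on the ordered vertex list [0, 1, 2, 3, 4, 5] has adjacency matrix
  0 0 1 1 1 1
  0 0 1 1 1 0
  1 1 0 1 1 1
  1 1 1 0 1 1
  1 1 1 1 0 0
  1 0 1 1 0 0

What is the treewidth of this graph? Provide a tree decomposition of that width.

Every bag has size at most 4, so the width is 4 − 1 = 3 and tw(G) ≤ 3. For the lower bound, the 4 vertices {0, 2, 3, 4} are pairwise adjacent, and any tree decomposition puts a clique entirely inside one bag — forcing width ≥ 3. Hence tw(G) = 3 exactly.

Treewidth 3.
One optimal decomposition is:
Bags: B1 = {0, 2, 3, 4}  B2 = {1, 2, 3, 4}  B3 = {0, 2, 3, 5}
Tree: B1–B2, B1–B3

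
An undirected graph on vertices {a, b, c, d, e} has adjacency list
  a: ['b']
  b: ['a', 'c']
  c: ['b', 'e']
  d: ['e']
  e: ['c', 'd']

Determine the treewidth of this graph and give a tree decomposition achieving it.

Every bag has size at most 2, so the width is 2 − 1 = 1 and tw(G) ≤ 1. Since G has at least one edge (e.g. a–b), it is not an edgeless graph, so tw(G) ≥ 1. The upper and lower bounds meet at 1, so that is the treewidth.

Treewidth 1.
Bags: B1 = {a, b}  B2 = {b, c}  B3 = {c, e}  B4 = {d, e}
Tree: B1–B2, B2–B3, B3–B4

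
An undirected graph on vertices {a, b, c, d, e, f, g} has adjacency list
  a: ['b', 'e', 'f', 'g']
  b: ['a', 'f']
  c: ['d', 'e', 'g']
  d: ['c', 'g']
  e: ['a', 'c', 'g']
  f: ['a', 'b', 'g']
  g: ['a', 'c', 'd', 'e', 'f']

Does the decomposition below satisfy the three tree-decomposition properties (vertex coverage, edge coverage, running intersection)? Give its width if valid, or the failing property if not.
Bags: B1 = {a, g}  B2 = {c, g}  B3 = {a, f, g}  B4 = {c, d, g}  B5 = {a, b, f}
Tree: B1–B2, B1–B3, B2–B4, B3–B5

A tree decomposition must satisfy three properties: every vertex lies in some bag; for every edge, both endpoints lie together in some bag; and for every vertex, the bags containing it form a connected subtree. Here vertex e appears in no bag, so the decomposition is invalid.

No — vertex e appears in no bag.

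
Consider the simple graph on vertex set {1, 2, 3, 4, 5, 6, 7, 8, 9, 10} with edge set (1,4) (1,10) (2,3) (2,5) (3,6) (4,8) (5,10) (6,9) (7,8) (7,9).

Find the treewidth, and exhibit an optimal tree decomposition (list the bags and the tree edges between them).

Treewidth 2.
One such decomposition:
Bags: B1 = {4, 7, 8}  B2 = {1, 4, 7}  B3 = {1, 7, 10}  B4 = {5, 7, 10}  B5 = {2, 5, 7}  B6 = {2, 3, 7}  B7 = {3, 6, 7}  B8 = {6, 7, 9}
Tree: B1–B2, B2–B3, B3–B4, B4–B5, B5–B6, B6–B7, B7–B8

Every bag has size at most 3, so the width is 3 − 1 = 2 and tw(G) ≤ 2. Since 7–8–4–1–10–5–2–3–6–9–7 is a cycle in G, G is not acyclic. Forests are exactly the graphs of treewidth ≤ 1, so tw(G) ≥ 2. Therefore the treewidth is 2.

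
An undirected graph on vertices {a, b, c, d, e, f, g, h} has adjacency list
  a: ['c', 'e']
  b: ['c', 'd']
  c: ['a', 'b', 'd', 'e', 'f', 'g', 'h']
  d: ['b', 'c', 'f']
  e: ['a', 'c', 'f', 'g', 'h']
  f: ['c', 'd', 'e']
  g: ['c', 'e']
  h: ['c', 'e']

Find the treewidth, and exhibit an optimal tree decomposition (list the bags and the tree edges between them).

Each bag holds 3 vertices, so the decomposition has width 2, which upper-bounds the treewidth. For the lower bound, the 3 vertices {c, d, f} are pairwise adjacent, and any tree decomposition puts a clique entirely inside one bag — forcing width ≥ 2. The upper and lower bounds meet at 2, so that is the treewidth.

Treewidth 2.
One such decomposition:
Bags: B1 = {c, d, f}  B2 = {c, e, f}  B3 = {c, e, h}  B4 = {a, c, e}  B5 = {b, c, d}  B6 = {c, e, g}
Tree: B1–B2, B2–B3, B3–B4, B1–B5, B2–B6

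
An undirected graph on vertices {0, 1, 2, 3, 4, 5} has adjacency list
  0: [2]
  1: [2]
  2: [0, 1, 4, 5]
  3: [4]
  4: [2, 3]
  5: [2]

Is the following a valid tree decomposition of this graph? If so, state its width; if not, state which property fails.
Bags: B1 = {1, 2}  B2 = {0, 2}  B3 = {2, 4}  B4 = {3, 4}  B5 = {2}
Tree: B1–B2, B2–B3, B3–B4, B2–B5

No — vertex 5 appears in no bag.

A tree decomposition must satisfy three properties: every vertex lies in some bag; for every edge, both endpoints lie together in some bag; and for every vertex, the bags containing it form a connected subtree. Here vertex 5 appears in no bag, so the decomposition is invalid.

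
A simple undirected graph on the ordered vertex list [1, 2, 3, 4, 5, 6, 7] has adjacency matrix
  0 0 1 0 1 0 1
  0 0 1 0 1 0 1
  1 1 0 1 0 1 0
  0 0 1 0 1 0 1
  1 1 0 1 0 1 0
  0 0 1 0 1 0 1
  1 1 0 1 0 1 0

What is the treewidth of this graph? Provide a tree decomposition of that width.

Treewidth 3.
One optimal decomposition is:
Bags: B1 = {3, 4, 5, 7}  B2 = {1, 3, 5, 7}  B3 = {2, 3, 5, 7}  B4 = {3, 5, 6, 7}
Tree: B1–B2, B2–B3, B3–B4

Each bag holds 4 vertices, so the decomposition has width 3, which upper-bounds the treewidth. For the lower bound: the 4 vertex sets {4,5}, {1,7}, {3}, {2} are disjoint, each induces a connected subgraph, and every pair is joined by at least one edge of G. Contracting each set to a single vertex therefore yields K_{4} as a minor, and since treewidth is minor-monotone, tw(G) ≥ tw(K_{4}) = 3. The upper and lower bounds meet at 3, so that is the treewidth.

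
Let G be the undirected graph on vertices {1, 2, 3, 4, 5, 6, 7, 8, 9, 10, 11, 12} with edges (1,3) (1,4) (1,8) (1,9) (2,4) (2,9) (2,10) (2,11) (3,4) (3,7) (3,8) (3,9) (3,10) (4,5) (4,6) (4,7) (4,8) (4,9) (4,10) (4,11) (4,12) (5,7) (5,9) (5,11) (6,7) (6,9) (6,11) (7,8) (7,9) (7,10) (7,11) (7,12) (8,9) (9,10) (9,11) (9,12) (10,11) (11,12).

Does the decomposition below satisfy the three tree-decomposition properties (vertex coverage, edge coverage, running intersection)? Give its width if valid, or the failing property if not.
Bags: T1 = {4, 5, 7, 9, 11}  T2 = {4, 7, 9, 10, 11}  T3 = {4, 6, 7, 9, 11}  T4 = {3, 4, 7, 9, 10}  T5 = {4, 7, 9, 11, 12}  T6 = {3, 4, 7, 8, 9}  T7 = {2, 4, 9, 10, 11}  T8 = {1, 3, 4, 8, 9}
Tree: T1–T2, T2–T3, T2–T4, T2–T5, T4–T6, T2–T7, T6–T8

Vertex coverage: the bags together contain {1, 2, 3, 4, 5, 6, 7, 8, 9, 10, 11, 12}, the full vertex set. Edge coverage: each edge of G has both endpoints in at least one bag. Running intersection: for every vertex, the bags containing it form a connected subtree. All three properties hold, so this is a valid tree decomposition of width max|bag| − 1 = 4, and hence tw(G) ≤ 4.

Yes; width 4.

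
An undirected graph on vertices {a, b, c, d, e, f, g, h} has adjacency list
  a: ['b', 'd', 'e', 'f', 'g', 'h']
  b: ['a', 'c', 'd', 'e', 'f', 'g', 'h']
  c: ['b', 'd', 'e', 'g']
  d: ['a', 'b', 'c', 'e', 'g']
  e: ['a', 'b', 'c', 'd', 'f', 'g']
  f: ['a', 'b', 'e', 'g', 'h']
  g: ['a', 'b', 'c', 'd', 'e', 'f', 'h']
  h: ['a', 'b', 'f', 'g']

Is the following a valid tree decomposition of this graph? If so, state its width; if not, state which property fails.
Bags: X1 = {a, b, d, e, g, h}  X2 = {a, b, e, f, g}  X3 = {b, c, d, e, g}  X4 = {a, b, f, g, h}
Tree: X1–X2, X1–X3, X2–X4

A tree decomposition must satisfy three properties: every vertex lies in some bag; for every edge, both endpoints lie together in some bag; and for every vertex, the bags containing it form a connected subtree. Here bags containing vertex h are not connected in the tree, so the decomposition is invalid.

No — bags containing vertex h are not connected in the tree.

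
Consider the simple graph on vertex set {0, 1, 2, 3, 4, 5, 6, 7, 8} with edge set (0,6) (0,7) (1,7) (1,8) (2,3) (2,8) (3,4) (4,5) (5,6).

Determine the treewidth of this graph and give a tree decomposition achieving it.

Each bag holds 3 vertices, so the decomposition has width 2, which upper-bounds the treewidth. Since 2–8–1–7–0–6–5–4–3–2 is a cycle in G, G is not acyclic. Forests are exactly the graphs of treewidth ≤ 1, so tw(G) ≥ 2. Hence tw(G) = 2 exactly.

Treewidth 2.
One such decomposition:
Bags: B1 = {1, 2, 8}  B2 = {1, 2, 7}  B3 = {0, 2, 7}  B4 = {0, 2, 6}  B5 = {2, 5, 6}  B6 = {2, 4, 5}  B7 = {2, 3, 4}
Tree: B1–B2, B2–B3, B3–B4, B4–B5, B5–B6, B6–B7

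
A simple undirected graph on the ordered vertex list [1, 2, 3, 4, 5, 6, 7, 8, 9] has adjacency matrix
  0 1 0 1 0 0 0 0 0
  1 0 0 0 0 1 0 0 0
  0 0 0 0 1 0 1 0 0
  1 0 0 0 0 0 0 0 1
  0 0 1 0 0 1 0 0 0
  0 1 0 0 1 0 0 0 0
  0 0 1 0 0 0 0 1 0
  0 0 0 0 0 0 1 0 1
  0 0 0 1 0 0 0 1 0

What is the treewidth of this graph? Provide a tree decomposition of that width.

Treewidth 2.
One optimal decomposition is:
Bags: B1 = {3, 5, 6}  B2 = {2, 3, 6}  B3 = {1, 2, 3}  B4 = {1, 3, 4}  B5 = {3, 4, 9}  B6 = {3, 8, 9}  B7 = {3, 7, 8}
Tree: B1–B2, B2–B3, B3–B4, B4–B5, B5–B6, B6–B7

Each bag holds 3 vertices, so the decomposition has width 2, which upper-bounds the treewidth. Since 3–5–6–2–1–4–9–8–7–3 is a cycle in G, G is not acyclic. Forests are exactly the graphs of treewidth ≤ 1, so tw(G) ≥ 2. Hence tw(G) = 2 exactly.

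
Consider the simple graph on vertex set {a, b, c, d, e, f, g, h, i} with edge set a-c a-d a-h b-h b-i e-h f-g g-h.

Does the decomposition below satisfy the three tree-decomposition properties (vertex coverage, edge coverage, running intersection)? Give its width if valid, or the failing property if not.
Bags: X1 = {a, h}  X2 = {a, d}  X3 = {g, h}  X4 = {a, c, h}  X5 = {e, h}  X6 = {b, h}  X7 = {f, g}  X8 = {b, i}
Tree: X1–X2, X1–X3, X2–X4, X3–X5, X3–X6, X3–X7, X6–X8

No — bags containing vertex h are not connected in the tree.

A tree decomposition must satisfy three properties: every vertex lies in some bag; for every edge, both endpoints lie together in some bag; and for every vertex, the bags containing it form a connected subtree. Here bags containing vertex h are not connected in the tree, so the decomposition is invalid.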